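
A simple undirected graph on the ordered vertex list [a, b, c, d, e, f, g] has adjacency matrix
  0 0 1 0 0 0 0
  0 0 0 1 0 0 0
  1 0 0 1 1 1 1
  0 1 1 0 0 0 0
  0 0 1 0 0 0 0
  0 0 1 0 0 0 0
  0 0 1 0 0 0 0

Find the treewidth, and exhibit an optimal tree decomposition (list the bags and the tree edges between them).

The largest bag has 2 vertices, giving width 1; this decomposition certifies tw(G) ≤ 1. Since G has at least one edge (e.g. d–c), it is not an edgeless graph, so tw(G) ≥ 1. Hence tw(G) = 1 exactly.

Treewidth 1.
One optimal decomposition is:
Bags: B1 = {c, d}  B2 = {a, c}  B3 = {c, f}  B4 = {c, e}  B5 = {c, g}  B6 = {b, d}
Tree: B1–B2, B2–B3, B2–B4, B2–B5, B1–B6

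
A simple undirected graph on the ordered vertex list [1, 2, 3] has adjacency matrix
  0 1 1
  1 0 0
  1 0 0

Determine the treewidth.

1

A width-1 tree decomposition is:
Bags: B1 = {1, 3}  B2 = {1, 2}
Tree: B1–B2
Each bag holds 2 vertices, so the decomposition has width 1, which upper-bounds the treewidth. Any graph with an edge has treewidth ≥ 1, and G has the edge 3–1. Combining the bounds, tw(G) = 1.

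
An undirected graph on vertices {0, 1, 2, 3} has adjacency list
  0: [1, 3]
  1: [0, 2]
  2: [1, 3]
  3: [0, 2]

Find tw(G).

2

A width-2 tree decomposition is:
Bags: B1 = {0, 1, 2}  B2 = {0, 2, 3}
Tree: B1–B2
Every bag has size at most 3, so the width is 3 − 1 = 2 and tw(G) ≤ 2. The edges 2–1–0–3–2 form a cycle, so G is not a tree and its treewidth is at least 2. Therefore the treewidth is 2.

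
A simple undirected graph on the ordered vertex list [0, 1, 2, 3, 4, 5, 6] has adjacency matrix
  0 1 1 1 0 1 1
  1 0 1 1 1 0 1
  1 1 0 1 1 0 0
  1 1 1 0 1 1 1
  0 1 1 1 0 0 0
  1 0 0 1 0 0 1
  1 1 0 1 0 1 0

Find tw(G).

A width-3 tree decomposition is:
Bags: B1 = {0, 1, 3, 6}  B2 = {0, 1, 2, 3}  B3 = {1, 2, 3, 4}  B4 = {0, 3, 5, 6}
Tree: B1–B2, B2–B3, B1–B4
Each bag holds 4 vertices, so the decomposition has width 3, which upper-bounds the treewidth. Conversely, {0, 1, 2, 3} is a clique of size 4, and the vertices of any clique must share a bag in every tree decomposition; so some bag has ≥ 4 vertices and tw(G) ≥ 3. The upper and lower bounds meet at 3, so that is the treewidth.

3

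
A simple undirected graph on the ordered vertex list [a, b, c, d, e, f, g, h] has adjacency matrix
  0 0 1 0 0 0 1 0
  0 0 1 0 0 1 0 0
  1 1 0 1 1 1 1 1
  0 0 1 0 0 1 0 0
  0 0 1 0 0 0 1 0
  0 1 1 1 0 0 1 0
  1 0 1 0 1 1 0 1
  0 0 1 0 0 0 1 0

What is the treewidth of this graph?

A width-2 tree decomposition is:
Bags: B1 = {c, e, g}  B2 = {c, f, g}  B3 = {b, c, f}  B4 = {c, d, f}  B5 = {a, c, g}  B6 = {c, g, h}
Tree: B1–B2, B2–B3, B2–B4, B2–B5, B2–B6
The largest bag has 3 vertices, giving width 2; this decomposition certifies tw(G) ≤ 2. For the lower bound, the 3 vertices {c, d, f} are pairwise adjacent, and any tree decomposition puts a clique entirely inside one bag — forcing width ≥ 2. Hence tw(G) = 2 exactly.

2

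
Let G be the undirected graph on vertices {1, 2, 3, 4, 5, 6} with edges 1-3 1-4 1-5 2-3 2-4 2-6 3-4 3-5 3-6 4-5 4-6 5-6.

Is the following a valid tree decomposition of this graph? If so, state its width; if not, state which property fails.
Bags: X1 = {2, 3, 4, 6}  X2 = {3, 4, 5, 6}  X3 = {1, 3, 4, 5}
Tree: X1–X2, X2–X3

Every vertex of G appears in some bag (union = {1, 2, 3, 4, 5, 6}); every edge is covered by a bag; and for each vertex v the set of bags containing v is connected in the bag tree. The decomposition is therefore valid. The largest bag has 4 vertices, so the width is 3.

Yes; width 3.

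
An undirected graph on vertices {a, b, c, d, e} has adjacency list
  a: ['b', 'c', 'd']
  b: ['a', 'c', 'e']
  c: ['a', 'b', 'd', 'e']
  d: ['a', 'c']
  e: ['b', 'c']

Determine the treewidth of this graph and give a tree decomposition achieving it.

Treewidth 2.
One such decomposition:
Bags: B1 = {a, b, c}  B2 = {a, c, d}  B3 = {b, c, e}
Tree: B1–B2, B1–B3

The largest bag has 3 vertices, giving width 2; this decomposition certifies tw(G) ≤ 2. Conversely, {b, c, e} is a clique of size 3, and the vertices of any clique must share a bag in every tree decomposition; so some bag has ≥ 3 vertices and tw(G) ≥ 2. Combining the bounds, tw(G) = 2.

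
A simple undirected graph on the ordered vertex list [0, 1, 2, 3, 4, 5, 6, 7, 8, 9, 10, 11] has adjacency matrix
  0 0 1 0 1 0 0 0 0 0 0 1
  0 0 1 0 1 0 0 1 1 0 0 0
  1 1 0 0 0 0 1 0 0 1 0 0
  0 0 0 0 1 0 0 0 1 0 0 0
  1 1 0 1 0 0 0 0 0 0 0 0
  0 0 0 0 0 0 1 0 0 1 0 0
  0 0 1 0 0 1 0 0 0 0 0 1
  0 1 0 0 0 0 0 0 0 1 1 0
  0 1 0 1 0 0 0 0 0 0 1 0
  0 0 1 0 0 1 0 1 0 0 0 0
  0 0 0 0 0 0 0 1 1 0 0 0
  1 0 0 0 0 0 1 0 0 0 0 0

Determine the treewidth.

A width-3 tree decomposition is:
Bags: B1 = {3, 4, 8, 10}  B2 = {1, 4, 8, 10}  B3 = {1, 4, 7, 10}  B4 = {0, 1, 4, 7}  B5 = {0, 1, 2, 7}  B6 = {0, 2, 7, 9}  B7 = {0, 2, 9, 11}  B8 = {2, 6, 9, 11}  B9 = {5, 6, 9, 11}
Tree: B1–B2, B2–B3, B3–B4, B4–B5, B5–B6, B6–B7, B7–B8, B8–B9
Every bag has size at most 4, so the width is 4 − 1 = 3 and tw(G) ≤ 3. For the lower bound: the 4 vertex sets {3,8,10}, {4}, {1}, {0,2,7,9} are disjoint, each induces a connected subgraph, and every pair is joined by at least one edge of G. Contracting each set to a single vertex therefore yields K_{4} as a minor, and since treewidth is minor-monotone, tw(G) ≥ tw(K_{4}) = 3. Combining the bounds, tw(G) = 3.

3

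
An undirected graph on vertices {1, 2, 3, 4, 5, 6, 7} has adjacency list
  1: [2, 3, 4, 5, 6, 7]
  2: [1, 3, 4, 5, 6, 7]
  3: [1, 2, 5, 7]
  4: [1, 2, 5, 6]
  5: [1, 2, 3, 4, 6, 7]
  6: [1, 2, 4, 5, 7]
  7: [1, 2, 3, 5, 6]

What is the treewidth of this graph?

4

A width-4 tree decomposition is:
Bags: B1 = {1, 2, 5, 6, 7}  B2 = {1, 2, 3, 5, 7}  B3 = {1, 2, 4, 5, 6}
Tree: B1–B2, B1–B3
Each bag holds 5 vertices, so the decomposition has width 4, which upper-bounds the treewidth. For the lower bound, the 5 vertices {1, 2, 3, 5, 7} are pairwise adjacent, and any tree decomposition puts a clique entirely inside one bag — forcing width ≥ 4. Therefore the treewidth is 4.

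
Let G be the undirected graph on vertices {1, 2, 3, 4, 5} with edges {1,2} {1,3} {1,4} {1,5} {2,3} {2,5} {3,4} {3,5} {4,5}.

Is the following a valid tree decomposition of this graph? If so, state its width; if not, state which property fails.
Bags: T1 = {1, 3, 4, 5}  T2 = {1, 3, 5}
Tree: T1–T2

No — vertex 2 appears in no bag.

A tree decomposition must satisfy three properties: every vertex lies in some bag; for every edge, both endpoints lie together in some bag; and for every vertex, the bags containing it form a connected subtree. Here vertex 2 appears in no bag, so the decomposition is invalid.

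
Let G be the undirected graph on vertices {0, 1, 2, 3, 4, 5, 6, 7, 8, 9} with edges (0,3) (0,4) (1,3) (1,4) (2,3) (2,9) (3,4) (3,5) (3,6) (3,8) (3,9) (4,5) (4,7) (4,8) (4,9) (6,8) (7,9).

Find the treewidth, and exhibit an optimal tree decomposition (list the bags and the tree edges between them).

Every bag has size at most 3, so the width is 3 − 1 = 2 and tw(G) ≤ 2. On the other hand G contains the 3-clique {2, 3, 9}. A clique must lie in a single bag of any decomposition, so no decomposition can have width below 2. Combining the bounds, tw(G) = 2.

Treewidth 2.
One such decomposition:
Bags: B1 = {3, 4, 8}  B2 = {3, 4, 9}  B3 = {3, 6, 8}  B4 = {4, 7, 9}  B5 = {0, 3, 4}  B6 = {1, 3, 4}  B7 = {2, 3, 9}  B8 = {3, 4, 5}
Tree: B1–B2, B1–B3, B2–B4, B2–B5, B2–B6, B2–B7, B1–B8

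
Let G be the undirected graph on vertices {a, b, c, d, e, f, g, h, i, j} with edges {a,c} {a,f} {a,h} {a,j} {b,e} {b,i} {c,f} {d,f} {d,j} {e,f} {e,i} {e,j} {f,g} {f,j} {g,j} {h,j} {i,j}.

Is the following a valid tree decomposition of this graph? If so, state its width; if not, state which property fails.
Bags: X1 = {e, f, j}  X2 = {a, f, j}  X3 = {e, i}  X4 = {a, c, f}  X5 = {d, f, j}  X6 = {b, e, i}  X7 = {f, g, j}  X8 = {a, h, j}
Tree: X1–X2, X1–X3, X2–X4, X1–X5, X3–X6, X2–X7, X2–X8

A tree decomposition must satisfy three properties: every vertex lies in some bag; for every edge, both endpoints lie together in some bag; and for every vertex, the bags containing it form a connected subtree. Here edge (j,i) lies in no bag, so the decomposition is invalid.

No — edge (j,i) lies in no bag.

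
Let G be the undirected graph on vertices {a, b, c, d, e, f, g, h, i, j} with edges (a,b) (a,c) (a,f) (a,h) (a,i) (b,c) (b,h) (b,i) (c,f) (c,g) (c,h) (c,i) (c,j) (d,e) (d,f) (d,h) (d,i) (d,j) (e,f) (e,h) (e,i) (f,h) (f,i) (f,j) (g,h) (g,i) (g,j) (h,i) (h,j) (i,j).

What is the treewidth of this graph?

A width-4 tree decomposition is:
Bags: B1 = {d, f, h, i, j}  B2 = {c, f, h, i, j}  B3 = {a, c, f, h, i}  B4 = {a, b, c, h, i}  B5 = {d, e, f, h, i}  B6 = {c, g, h, i, j}
Tree: B1–B2, B2–B3, B3–B4, B1–B5, B2–B6
Every bag has size at most 5, so the width is 5 − 1 = 4 and tw(G) ≤ 4. On the other hand G contains the 5-clique {c, g, h, i, j}. A clique must lie in a single bag of any decomposition, so no decomposition can have width below 4. Therefore the treewidth is 4.

4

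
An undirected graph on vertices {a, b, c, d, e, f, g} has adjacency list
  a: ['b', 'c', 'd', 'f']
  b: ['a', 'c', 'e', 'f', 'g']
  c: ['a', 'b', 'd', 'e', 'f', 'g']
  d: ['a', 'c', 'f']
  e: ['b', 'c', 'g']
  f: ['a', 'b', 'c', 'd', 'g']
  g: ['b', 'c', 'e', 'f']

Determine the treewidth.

3

A width-3 tree decomposition is:
Bags: B1 = {b, c, f, g}  B2 = {a, b, c, f}  B3 = {b, c, e, g}  B4 = {a, c, d, f}
Tree: B1–B2, B1–B3, B2–B4
The largest bag has 4 vertices, giving width 3; this decomposition certifies tw(G) ≤ 3. For the lower bound, the 4 vertices {b, c, e, g} are pairwise adjacent, and any tree decomposition puts a clique entirely inside one bag — forcing width ≥ 3. Hence tw(G) = 3 exactly.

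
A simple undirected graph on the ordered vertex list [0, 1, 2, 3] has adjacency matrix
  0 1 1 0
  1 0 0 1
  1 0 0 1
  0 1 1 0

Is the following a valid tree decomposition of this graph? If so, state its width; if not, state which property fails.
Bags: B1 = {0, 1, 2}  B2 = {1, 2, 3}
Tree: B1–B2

Yes; width 2.

Checking the three conditions: (i) the bags cover all of {0, 1, 2, 3}; (ii) for each edge, some bag contains both endpoints; (iii) the bags containing any fixed vertex form a subtree. All hold, so the decomposition is valid with width 3 − 1 = 2.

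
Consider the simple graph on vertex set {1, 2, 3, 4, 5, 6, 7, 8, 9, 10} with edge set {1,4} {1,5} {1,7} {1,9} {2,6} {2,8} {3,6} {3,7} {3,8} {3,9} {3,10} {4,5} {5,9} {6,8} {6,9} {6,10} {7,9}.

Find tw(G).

A width-2 tree decomposition is:
Bags: B1 = {3, 6, 8}  B2 = {3, 6, 9}  B3 = {3, 6, 10}  B4 = {2, 6, 8}  B5 = {3, 7, 9}  B6 = {1, 7, 9}  B7 = {1, 5, 9}  B8 = {1, 4, 5}
Tree: B1–B2, B1–B3, B1–B4, B2–B5, B5–B6, B6–B7, B7–B8
Each bag holds 3 vertices, so the decomposition has width 2, which upper-bounds the treewidth. Conversely, {1, 5, 9} is a clique of size 3, and the vertices of any clique must share a bag in every tree decomposition; so some bag has ≥ 3 vertices and tw(G) ≥ 2. The upper and lower bounds meet at 2, so that is the treewidth.

2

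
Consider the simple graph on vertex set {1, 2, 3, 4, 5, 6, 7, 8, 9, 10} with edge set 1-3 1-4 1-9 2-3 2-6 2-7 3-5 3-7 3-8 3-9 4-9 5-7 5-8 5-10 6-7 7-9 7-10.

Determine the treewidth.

2

A width-2 tree decomposition is:
Bags: B1 = {2, 3, 7}  B2 = {3, 7, 9}  B3 = {3, 5, 7}  B4 = {1, 3, 9}  B5 = {2, 6, 7}  B6 = {1, 4, 9}  B7 = {5, 7, 10}  B8 = {3, 5, 8}
Tree: B1–B2, B2–B3, B2–B4, B1–B5, B4–B6, B3–B7, B3–B8
The largest bag has 3 vertices, giving width 2; this decomposition certifies tw(G) ≤ 2. On the other hand G contains the 3-clique {5, 7, 10}. A clique must lie in a single bag of any decomposition, so no decomposition can have width below 2. Hence tw(G) = 2 exactly.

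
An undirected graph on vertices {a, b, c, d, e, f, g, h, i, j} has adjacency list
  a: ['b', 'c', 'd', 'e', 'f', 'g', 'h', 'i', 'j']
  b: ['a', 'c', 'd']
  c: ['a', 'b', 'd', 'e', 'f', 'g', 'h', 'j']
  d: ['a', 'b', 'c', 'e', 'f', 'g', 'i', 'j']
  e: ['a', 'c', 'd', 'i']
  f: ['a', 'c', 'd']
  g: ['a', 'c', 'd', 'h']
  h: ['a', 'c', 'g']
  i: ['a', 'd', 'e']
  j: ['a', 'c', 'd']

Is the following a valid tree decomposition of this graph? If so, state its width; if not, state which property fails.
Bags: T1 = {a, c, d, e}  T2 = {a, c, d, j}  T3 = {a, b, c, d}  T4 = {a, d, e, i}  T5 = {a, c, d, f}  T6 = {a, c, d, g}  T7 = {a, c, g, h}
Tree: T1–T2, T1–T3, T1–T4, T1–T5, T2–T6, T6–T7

Every vertex of G appears in some bag (union = {a, b, c, d, e, f, g, h, i, j}); every edge is covered by a bag; and for each vertex v the set of bags containing v is connected in the bag tree. The decomposition is therefore valid. The largest bag has 4 vertices, so the width is 3.

Yes; width 3.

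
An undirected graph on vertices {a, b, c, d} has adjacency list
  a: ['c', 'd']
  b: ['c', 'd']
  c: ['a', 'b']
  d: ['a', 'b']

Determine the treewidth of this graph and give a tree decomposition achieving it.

The largest bag has 3 vertices, giving width 2; this decomposition certifies tw(G) ≤ 2. Since b–d–a–c–b is a cycle in G, G is not acyclic. Forests are exactly the graphs of treewidth ≤ 1, so tw(G) ≥ 2. Hence tw(G) = 2 exactly.

Treewidth 2.
One such decomposition:
Bags: B1 = {a, b, d}  B2 = {a, b, c}
Tree: B1–B2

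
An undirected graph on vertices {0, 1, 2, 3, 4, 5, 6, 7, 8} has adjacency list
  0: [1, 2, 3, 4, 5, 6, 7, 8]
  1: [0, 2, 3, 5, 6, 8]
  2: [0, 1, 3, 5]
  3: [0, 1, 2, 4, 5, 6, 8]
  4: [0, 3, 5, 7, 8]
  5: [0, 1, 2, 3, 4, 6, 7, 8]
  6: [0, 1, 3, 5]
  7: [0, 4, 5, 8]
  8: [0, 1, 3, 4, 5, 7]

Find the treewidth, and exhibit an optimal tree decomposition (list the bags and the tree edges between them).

Each bag holds 5 vertices, so the decomposition has width 4, which upper-bounds the treewidth. For the lower bound, the 5 vertices {0, 1, 3, 5, 8} are pairwise adjacent, and any tree decomposition puts a clique entirely inside one bag — forcing width ≥ 4. Combining the bounds, tw(G) = 4.

Treewidth 4.
One optimal decomposition is:
Bags: B1 = {0, 3, 4, 5, 8}  B2 = {0, 1, 3, 5, 8}  B3 = {0, 1, 3, 5, 6}  B4 = {0, 1, 2, 3, 5}  B5 = {0, 4, 5, 7, 8}
Tree: B1–B2, B2–B3, B3–B4, B1–B5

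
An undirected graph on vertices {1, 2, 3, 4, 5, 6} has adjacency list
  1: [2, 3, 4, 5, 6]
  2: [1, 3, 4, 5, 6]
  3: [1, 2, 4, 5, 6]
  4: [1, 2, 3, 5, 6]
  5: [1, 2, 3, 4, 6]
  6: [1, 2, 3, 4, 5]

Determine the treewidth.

5

A width-5 tree decomposition is:
Bags: B1 = {1, 2, 3, 4, 5, 6}
Tree: (single bag)
With just one bag of size 6, the width is 6 − 1 = 5, so tw(G) ≤ 5. On the other hand G contains the 6-clique {1, 2, 3, 4, 5, 6}. A clique must lie in a single bag of any decomposition, so no decomposition can have width below 5. Hence tw(G) = 5 exactly.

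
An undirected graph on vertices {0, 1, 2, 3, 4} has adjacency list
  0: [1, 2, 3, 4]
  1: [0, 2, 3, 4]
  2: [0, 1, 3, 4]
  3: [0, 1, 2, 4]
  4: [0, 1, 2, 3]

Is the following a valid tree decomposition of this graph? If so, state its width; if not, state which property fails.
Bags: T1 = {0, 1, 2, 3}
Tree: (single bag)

A tree decomposition must satisfy three properties: every vertex lies in some bag; for every edge, both endpoints lie together in some bag; and for every vertex, the bags containing it form a connected subtree. Here vertex 4 appears in no bag, so the decomposition is invalid.

No — vertex 4 appears in no bag.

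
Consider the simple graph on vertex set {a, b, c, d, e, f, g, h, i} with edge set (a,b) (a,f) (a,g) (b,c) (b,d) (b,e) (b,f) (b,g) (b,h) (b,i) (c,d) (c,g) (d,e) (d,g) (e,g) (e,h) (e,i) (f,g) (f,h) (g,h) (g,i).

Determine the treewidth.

A width-3 tree decomposition is:
Bags: B1 = {b, e, g, i}  B2 = {b, e, g, h}  B3 = {b, d, e, g}  B4 = {b, c, d, g}  B5 = {b, f, g, h}  B6 = {a, b, f, g}
Tree: B1–B2, B1–B3, B3–B4, B2–B5, B5–B6
The largest bag has 4 vertices, giving width 3; this decomposition certifies tw(G) ≤ 3. Conversely, {a, b, f, g} is a clique of size 4, and the vertices of any clique must share a bag in every tree decomposition; so some bag has ≥ 4 vertices and tw(G) ≥ 3. Hence tw(G) = 3 exactly.

3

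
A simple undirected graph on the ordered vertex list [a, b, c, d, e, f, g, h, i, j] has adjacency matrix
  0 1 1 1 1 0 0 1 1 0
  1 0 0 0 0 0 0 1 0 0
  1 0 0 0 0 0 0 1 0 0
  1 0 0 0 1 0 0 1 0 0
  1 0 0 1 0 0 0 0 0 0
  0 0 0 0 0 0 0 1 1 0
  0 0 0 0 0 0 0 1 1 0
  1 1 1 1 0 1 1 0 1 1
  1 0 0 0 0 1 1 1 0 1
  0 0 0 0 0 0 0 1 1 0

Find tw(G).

A width-2 tree decomposition is:
Bags: B1 = {h, i, j}  B2 = {f, h, i}  B3 = {g, h, i}  B4 = {a, h, i}  B5 = {a, d, h}  B6 = {a, b, h}  B7 = {a, d, e}  B8 = {a, c, h}
Tree: B1–B2, B2–B3, B2–B4, B4–B5, B4–B6, B5–B7, B6–B8
Every bag has size at most 3, so the width is 3 − 1 = 2 and tw(G) ≤ 2. Conversely, {a, d, e} is a clique of size 3, and the vertices of any clique must share a bag in every tree decomposition; so some bag has ≥ 3 vertices and tw(G) ≥ 2. The upper and lower bounds meet at 2, so that is the treewidth.

2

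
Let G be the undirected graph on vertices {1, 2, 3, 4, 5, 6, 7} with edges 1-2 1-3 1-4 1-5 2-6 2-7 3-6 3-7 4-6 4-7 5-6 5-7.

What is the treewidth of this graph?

A width-3 tree decomposition is:
Bags: B1 = {1, 3, 6, 7}  B2 = {1, 5, 6, 7}  B3 = {1, 2, 6, 7}  B4 = {1, 4, 6, 7}
Tree: B1–B2, B2–B3, B3–B4
Each bag holds 4 vertices, so the decomposition has width 3, which upper-bounds the treewidth. For the lower bound: the 4 vertex sets {3,6}, {5,7}, {1}, {2} are disjoint, each induces a connected subgraph, and every pair is joined by at least one edge of G. Contracting each set to a single vertex therefore yields K_{4} as a minor, and since treewidth is minor-monotone, tw(G) ≥ tw(K_{4}) = 3. Therefore the treewidth is 3.

3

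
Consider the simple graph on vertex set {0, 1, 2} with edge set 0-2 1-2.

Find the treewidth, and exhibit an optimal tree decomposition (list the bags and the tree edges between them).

Each bag holds 2 vertices, so the decomposition has width 1, which upper-bounds the treewidth. Since G has at least one edge (e.g. 1–2), it is not an edgeless graph, so tw(G) ≥ 1. The upper and lower bounds meet at 1, so that is the treewidth.

Treewidth 1.
One optimal decomposition is:
Bags: B1 = {1, 2}  B2 = {0, 2}
Tree: B1–B2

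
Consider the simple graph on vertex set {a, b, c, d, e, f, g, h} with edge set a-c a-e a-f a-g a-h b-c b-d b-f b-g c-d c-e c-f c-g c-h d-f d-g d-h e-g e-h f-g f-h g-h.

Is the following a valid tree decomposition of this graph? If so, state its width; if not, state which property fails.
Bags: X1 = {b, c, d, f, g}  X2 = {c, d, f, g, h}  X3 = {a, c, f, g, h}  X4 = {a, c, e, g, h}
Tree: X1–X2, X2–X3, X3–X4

Yes; width 4.

Every vertex of G appears in some bag (union = {a, b, c, d, e, f, g, h}); every edge is covered by a bag; and for each vertex v the set of bags containing v is connected in the bag tree. The decomposition is therefore valid. The largest bag has 5 vertices, so the width is 4.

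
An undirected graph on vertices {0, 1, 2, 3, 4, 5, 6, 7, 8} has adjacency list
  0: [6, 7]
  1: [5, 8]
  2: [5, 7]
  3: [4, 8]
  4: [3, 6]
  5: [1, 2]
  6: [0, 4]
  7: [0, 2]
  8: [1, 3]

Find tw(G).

2

A width-2 tree decomposition is:
Bags: B1 = {3, 4, 8}  B2 = {4, 6, 8}  B3 = {0, 6, 8}  B4 = {0, 7, 8}  B5 = {2, 7, 8}  B6 = {2, 5, 8}  B7 = {1, 5, 8}
Tree: B1–B2, B2–B3, B3–B4, B4–B5, B5–B6, B6–B7
Every bag has size at most 3, so the width is 3 − 1 = 2 and tw(G) ≤ 2. For the lower bound, G contains the cycle 8–3–4–6–0–7–2–5–1–8, so G is not a forest; only forests have treewidth ≤ 1, hence tw(G) ≥ 2. Hence tw(G) = 2 exactly.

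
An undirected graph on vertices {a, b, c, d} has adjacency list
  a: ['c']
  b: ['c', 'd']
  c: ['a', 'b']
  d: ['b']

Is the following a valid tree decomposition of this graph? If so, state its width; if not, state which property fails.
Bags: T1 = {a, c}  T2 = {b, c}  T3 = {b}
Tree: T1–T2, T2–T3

A tree decomposition must satisfy three properties: every vertex lies in some bag; for every edge, both endpoints lie together in some bag; and for every vertex, the bags containing it form a connected subtree. Here vertex d appears in no bag, so the decomposition is invalid.

No — vertex d appears in no bag.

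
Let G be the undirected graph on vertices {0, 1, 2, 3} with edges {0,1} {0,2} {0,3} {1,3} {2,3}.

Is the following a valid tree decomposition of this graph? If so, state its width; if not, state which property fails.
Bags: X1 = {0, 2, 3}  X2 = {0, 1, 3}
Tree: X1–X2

Every vertex of G appears in some bag (union = {0, 1, 2, 3}); every edge is covered by a bag; and for each vertex v the set of bags containing v is connected in the bag tree. The decomposition is therefore valid. The largest bag has 3 vertices, so the width is 2.

Yes; width 2.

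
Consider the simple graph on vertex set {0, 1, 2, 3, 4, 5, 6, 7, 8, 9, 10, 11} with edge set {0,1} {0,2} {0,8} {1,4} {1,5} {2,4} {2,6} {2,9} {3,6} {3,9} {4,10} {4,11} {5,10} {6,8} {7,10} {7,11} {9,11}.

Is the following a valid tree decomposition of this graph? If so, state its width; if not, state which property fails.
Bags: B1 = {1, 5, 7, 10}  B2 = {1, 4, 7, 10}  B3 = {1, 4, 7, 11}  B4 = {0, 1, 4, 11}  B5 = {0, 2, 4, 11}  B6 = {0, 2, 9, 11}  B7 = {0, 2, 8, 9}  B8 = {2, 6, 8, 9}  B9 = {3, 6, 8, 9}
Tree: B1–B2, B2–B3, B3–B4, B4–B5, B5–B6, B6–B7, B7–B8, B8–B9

Yes; width 3.

Checking the three conditions: (i) the bags cover all of {0, 1, 2, 3, 4, 5, 6, 7, 8, 9, 10, 11}; (ii) for each edge, some bag contains both endpoints; (iii) the bags containing any fixed vertex form a subtree. All hold, so the decomposition is valid with width 4 − 1 = 3.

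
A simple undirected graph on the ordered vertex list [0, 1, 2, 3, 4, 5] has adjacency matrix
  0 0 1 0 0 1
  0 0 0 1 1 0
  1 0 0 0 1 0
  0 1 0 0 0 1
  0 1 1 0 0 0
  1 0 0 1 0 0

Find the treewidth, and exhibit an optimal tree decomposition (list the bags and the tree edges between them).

Treewidth 2.
Bags: B1 = {0, 2, 4}  B2 = {0, 1, 4}  B3 = {0, 1, 3}  B4 = {0, 3, 5}
Tree: B1–B2, B2–B3, B3–B4

The largest bag has 3 vertices, giving width 2; this decomposition certifies tw(G) ≤ 2. Since 0–2–4–1–3–5–0 is a cycle in G, G is not acyclic. Forests are exactly the graphs of treewidth ≤ 1, so tw(G) ≥ 2. Combining the bounds, tw(G) = 2.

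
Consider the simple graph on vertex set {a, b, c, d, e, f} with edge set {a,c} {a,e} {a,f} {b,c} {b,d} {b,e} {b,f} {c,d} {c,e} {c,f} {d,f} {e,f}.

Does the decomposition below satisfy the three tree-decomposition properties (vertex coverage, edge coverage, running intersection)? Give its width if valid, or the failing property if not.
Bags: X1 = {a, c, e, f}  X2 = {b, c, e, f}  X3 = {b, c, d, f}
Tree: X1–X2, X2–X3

Yes; width 3.

Every vertex of G appears in some bag (union = {a, b, c, d, e, f}); every edge is covered by a bag; and for each vertex v the set of bags containing v is connected in the bag tree. The decomposition is therefore valid. The largest bag has 4 vertices, so the width is 3.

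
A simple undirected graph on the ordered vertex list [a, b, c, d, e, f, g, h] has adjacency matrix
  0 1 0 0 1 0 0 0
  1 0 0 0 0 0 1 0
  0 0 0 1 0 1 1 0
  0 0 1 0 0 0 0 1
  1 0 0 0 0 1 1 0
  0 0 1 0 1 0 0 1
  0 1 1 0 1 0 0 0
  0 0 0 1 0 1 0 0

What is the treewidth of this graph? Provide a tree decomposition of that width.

Treewidth 2.
Bags: B1 = {a, b, e}  B2 = {b, e, g}  B3 = {e, f, g}  B4 = {c, f, g}  B5 = {c, f, h}  B6 = {c, d, h}
Tree: B1–B2, B2–B3, B3–B4, B4–B5, B5–B6

Each bag holds 3 vertices, so the decomposition has width 2, which upper-bounds the treewidth. For the lower bound, G contains the cycle a–b–g–e–a, so G is not a forest; only forests have treewidth ≤ 1, hence tw(G) ≥ 2. The upper and lower bounds meet at 2, so that is the treewidth.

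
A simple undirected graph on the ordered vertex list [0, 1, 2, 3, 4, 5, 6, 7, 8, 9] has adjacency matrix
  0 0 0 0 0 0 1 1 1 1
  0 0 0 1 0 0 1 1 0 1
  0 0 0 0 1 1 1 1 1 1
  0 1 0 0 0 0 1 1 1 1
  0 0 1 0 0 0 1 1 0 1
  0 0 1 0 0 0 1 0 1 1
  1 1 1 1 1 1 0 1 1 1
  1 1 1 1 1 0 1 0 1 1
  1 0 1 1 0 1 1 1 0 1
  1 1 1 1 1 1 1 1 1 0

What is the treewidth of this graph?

A width-4 tree decomposition is:
Bags: B1 = {2, 6, 7, 8, 9}  B2 = {2, 4, 6, 7, 9}  B3 = {3, 6, 7, 8, 9}  B4 = {2, 5, 6, 8, 9}  B5 = {1, 3, 6, 7, 9}  B6 = {0, 6, 7, 8, 9}
Tree: B1–B2, B1–B3, B1–B4, B3–B5, B1–B6
Every bag has size at most 5, so the width is 5 − 1 = 4 and tw(G) ≤ 4. Conversely, {2, 5, 6, 8, 9} is a clique of size 5, and the vertices of any clique must share a bag in every tree decomposition; so some bag has ≥ 5 vertices and tw(G) ≥ 4. Combining the bounds, tw(G) = 4.

4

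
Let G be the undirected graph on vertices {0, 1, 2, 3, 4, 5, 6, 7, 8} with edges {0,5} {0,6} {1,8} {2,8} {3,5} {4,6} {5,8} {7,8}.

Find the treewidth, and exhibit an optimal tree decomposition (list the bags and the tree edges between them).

Each bag holds 2 vertices, so the decomposition has width 1, which upper-bounds the treewidth. Since G has at least one edge (e.g. 8–5), it is not an edgeless graph, so tw(G) ≥ 1. The upper and lower bounds meet at 1, so that is the treewidth.

Treewidth 1.
One optimal decomposition is:
Bags: B1 = {5, 8}  B2 = {0, 5}  B3 = {2, 8}  B4 = {3, 5}  B5 = {0, 6}  B6 = {1, 8}  B7 = {4, 6}  B8 = {7, 8}
Tree: B1–B2, B1–B3, B1–B4, B2–B5, B3–B6, B5–B7, B3–B8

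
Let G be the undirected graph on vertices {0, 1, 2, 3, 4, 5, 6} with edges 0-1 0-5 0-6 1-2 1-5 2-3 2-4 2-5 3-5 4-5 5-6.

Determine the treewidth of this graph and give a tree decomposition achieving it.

The largest bag has 3 vertices, giving width 2; this decomposition certifies tw(G) ≤ 2. For the lower bound, the 3 vertices {0, 1, 5} are pairwise adjacent, and any tree decomposition puts a clique entirely inside one bag — forcing width ≥ 2. Hence tw(G) = 2 exactly.

Treewidth 2.
One such decomposition:
Bags: B1 = {1, 2, 5}  B2 = {2, 4, 5}  B3 = {0, 1, 5}  B4 = {2, 3, 5}  B5 = {0, 5, 6}
Tree: B1–B2, B1–B3, B1–B4, B3–B5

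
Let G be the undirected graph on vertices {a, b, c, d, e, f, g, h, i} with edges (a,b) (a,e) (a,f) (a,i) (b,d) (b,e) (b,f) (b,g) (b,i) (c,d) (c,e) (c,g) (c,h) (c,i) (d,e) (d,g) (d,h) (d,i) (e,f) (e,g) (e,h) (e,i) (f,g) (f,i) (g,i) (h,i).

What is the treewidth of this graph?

A width-4 tree decomposition is:
Bags: B1 = {b, d, e, g, i}  B2 = {b, e, f, g, i}  B3 = {c, d, e, g, i}  B4 = {c, d, e, h, i}  B5 = {a, b, e, f, i}
Tree: B1–B2, B1–B3, B3–B4, B2–B5
The largest bag has 5 vertices, giving width 4; this decomposition certifies tw(G) ≤ 4. Conversely, {c, d, e, g, i} is a clique of size 5, and the vertices of any clique must share a bag in every tree decomposition; so some bag has ≥ 5 vertices and tw(G) ≥ 4. Therefore the treewidth is 4.

4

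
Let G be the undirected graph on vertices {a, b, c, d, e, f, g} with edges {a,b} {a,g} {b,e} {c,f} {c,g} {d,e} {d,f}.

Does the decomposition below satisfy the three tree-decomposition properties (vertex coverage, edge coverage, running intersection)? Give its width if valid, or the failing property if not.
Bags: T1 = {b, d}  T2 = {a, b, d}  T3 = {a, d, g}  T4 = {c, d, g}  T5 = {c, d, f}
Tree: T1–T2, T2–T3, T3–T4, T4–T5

A tree decomposition must satisfy three properties: every vertex lies in some bag; for every edge, both endpoints lie together in some bag; and for every vertex, the bags containing it form a connected subtree. Here vertex e appears in no bag, so the decomposition is invalid.

No — vertex e appears in no bag.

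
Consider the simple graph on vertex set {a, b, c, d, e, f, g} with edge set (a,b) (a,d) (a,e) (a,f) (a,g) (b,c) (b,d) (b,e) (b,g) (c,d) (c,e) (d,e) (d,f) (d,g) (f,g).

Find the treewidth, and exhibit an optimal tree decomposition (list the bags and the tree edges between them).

Treewidth 3.
One such decomposition:
Bags: B1 = {a, b, d, e}  B2 = {a, b, d, g}  B3 = {a, d, f, g}  B4 = {b, c, d, e}
Tree: B1–B2, B2–B3, B1–B4

Each bag holds 4 vertices, so the decomposition has width 3, which upper-bounds the treewidth. For the lower bound, the 4 vertices {a, d, f, g} are pairwise adjacent, and any tree decomposition puts a clique entirely inside one bag — forcing width ≥ 3. Therefore the treewidth is 3.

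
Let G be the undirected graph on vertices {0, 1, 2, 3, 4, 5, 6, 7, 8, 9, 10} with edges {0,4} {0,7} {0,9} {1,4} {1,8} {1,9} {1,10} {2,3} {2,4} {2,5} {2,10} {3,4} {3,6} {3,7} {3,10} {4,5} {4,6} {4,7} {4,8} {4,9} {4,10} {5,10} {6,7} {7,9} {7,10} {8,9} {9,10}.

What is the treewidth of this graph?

3

A width-3 tree decomposition is:
Bags: B1 = {4, 7, 9, 10}  B2 = {3, 4, 7, 10}  B3 = {2, 3, 4, 10}  B4 = {0, 4, 7, 9}  B5 = {3, 4, 6, 7}  B6 = {2, 4, 5, 10}  B7 = {1, 4, 9, 10}  B8 = {1, 4, 8, 9}
Tree: B1–B2, B2–B3, B1–B4, B2–B5, B3–B6, B1–B7, B7–B8
The largest bag has 4 vertices, giving width 3; this decomposition certifies tw(G) ≤ 3. Conversely, {0, 4, 7, 9} is a clique of size 4, and the vertices of any clique must share a bag in every tree decomposition; so some bag has ≥ 4 vertices and tw(G) ≥ 3. The upper and lower bounds meet at 3, so that is the treewidth.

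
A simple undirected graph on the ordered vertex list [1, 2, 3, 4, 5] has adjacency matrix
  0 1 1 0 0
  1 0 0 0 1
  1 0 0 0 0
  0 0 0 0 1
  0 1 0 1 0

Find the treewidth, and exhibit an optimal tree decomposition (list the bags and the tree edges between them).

Treewidth 1.
One optimal decomposition is:
Bags: B1 = {1, 3}  B2 = {1, 2}  B3 = {2, 5}  B4 = {4, 5}
Tree: B1–B2, B2–B3, B3–B4

Every bag has size at most 2, so the width is 2 − 1 = 1 and tw(G) ≤ 1. Any graph with an edge has treewidth ≥ 1, and G has the edge 3–1. Combining the bounds, tw(G) = 1.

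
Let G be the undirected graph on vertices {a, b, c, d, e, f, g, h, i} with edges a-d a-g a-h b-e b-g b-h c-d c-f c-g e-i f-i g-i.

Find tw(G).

A width-3 tree decomposition is:
Bags: B1 = {a, b, d, h}  B2 = {a, b, d, g}  B3 = {b, c, d, g}  B4 = {b, c, e, g}  B5 = {c, e, g, i}  B6 = {c, e, f, i}
Tree: B1–B2, B2–B3, B3–B4, B4–B5, B5–B6
The largest bag has 4 vertices, giving width 3; this decomposition certifies tw(G) ≤ 3. For the lower bound: the 4 vertex sets {a,d,h}, {b}, {g}, {c,e,f,i} are disjoint, each induces a connected subgraph, and every pair is joined by at least one edge of G. Contracting each set to a single vertex therefore yields K_{4} as a minor, and since treewidth is minor-monotone, tw(G) ≥ tw(K_{4}) = 3. Combining the bounds, tw(G) = 3.

3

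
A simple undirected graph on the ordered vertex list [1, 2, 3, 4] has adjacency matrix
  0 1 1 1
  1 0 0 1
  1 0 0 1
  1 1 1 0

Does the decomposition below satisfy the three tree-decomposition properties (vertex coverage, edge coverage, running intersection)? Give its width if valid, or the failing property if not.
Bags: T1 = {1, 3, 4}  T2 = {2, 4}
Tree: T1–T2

A tree decomposition must satisfy three properties: every vertex lies in some bag; for every edge, both endpoints lie together in some bag; and for every vertex, the bags containing it form a connected subtree. Here edge (1,2) lies in no bag, so the decomposition is invalid.

No — edge (1,2) lies in no bag.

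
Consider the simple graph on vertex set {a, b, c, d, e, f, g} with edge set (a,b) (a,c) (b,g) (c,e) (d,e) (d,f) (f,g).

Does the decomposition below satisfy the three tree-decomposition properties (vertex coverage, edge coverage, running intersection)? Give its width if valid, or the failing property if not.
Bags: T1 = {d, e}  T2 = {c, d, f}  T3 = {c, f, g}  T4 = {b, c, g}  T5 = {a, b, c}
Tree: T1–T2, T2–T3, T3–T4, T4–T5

No — edge (c,e) lies in no bag.

A tree decomposition must satisfy three properties: every vertex lies in some bag; for every edge, both endpoints lie together in some bag; and for every vertex, the bags containing it form a connected subtree. Here edge (c,e) lies in no bag, so the decomposition is invalid.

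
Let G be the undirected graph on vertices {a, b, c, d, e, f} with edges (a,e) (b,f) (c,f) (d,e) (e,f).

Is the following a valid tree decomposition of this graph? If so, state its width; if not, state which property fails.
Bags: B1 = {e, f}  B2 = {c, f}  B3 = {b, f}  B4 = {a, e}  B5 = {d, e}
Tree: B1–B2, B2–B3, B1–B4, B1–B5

Yes; width 1.

Vertex coverage: the bags together contain {a, b, c, d, e, f}, the full vertex set. Edge coverage: each edge of G has both endpoints in at least one bag. Running intersection: for every vertex, the bags containing it form a connected subtree. All three properties hold, so this is a valid tree decomposition of width max|bag| − 1 = 1, and hence tw(G) ≤ 1.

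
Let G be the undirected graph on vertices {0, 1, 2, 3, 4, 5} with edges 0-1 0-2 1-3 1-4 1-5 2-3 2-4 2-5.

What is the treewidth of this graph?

2

A width-2 tree decomposition is:
Bags: B1 = {0, 1, 2}  B2 = {1, 2, 3}  B3 = {1, 2, 5}  B4 = {1, 2, 4}
Tree: B1–B2, B2–B3, B3–B4
The largest bag has 3 vertices, giving width 2; this decomposition certifies tw(G) ≤ 2. For the lower bound, G contains the cycle 1–0–2–3–1, so G is not a forest; only forests have treewidth ≤ 1, hence tw(G) ≥ 2. The upper and lower bounds meet at 2, so that is the treewidth.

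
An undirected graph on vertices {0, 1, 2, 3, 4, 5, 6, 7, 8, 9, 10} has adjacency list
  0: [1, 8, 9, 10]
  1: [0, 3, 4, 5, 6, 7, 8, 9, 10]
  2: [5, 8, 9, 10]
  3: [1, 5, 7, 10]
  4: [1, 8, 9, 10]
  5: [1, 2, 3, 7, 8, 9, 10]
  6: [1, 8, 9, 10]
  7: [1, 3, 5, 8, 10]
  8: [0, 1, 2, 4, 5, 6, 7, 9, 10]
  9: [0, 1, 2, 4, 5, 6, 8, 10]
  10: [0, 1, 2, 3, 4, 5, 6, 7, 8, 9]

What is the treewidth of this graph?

4

A width-4 tree decomposition is:
Bags: B1 = {1, 5, 7, 8, 10}  B2 = {1, 5, 8, 9, 10}  B3 = {1, 4, 8, 9, 10}  B4 = {2, 5, 8, 9, 10}  B5 = {0, 1, 8, 9, 10}  B6 = {1, 3, 5, 7, 10}  B7 = {1, 6, 8, 9, 10}
Tree: B1–B2, B2–B3, B2–B4, B3–B5, B1–B6, B3–B7
The largest bag has 5 vertices, giving width 4; this decomposition certifies tw(G) ≤ 4. On the other hand G contains the 5-clique {0, 1, 8, 9, 10}. A clique must lie in a single bag of any decomposition, so no decomposition can have width below 4. Combining the bounds, tw(G) = 4.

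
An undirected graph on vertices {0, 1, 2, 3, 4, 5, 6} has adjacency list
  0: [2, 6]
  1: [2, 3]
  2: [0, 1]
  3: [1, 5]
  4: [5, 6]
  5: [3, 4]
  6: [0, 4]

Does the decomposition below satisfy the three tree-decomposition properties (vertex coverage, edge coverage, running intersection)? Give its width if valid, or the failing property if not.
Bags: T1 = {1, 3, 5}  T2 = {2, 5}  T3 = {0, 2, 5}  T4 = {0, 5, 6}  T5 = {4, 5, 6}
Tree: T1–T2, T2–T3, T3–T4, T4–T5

A tree decomposition must satisfy three properties: every vertex lies in some bag; for every edge, both endpoints lie together in some bag; and for every vertex, the bags containing it form a connected subtree. Here edge (1,2) lies in no bag, so the decomposition is invalid.

No — edge (1,2) lies in no bag.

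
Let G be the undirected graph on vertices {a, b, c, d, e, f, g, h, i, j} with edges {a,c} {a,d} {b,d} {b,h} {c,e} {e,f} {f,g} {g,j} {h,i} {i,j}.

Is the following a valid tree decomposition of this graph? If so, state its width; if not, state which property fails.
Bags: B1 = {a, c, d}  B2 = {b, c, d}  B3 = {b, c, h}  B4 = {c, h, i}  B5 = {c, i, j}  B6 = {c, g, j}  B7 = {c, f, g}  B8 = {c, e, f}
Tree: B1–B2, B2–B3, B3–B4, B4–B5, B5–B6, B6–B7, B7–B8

Yes; width 2.

Vertex coverage: the bags together contain {a, b, c, d, e, f, g, h, i, j}, the full vertex set. Edge coverage: each edge of G has both endpoints in at least one bag. Running intersection: for every vertex, the bags containing it form a connected subtree. All three properties hold, so this is a valid tree decomposition of width max|bag| − 1 = 2, and hence tw(G) ≤ 2.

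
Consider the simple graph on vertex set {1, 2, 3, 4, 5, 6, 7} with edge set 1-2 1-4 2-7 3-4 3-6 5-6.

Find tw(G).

1

A width-1 tree decomposition is:
Bags: B1 = {2, 7}  B2 = {1, 2}  B3 = {1, 4}  B4 = {3, 4}  B5 = {3, 6}  B6 = {5, 6}
Tree: B1–B2, B2–B3, B3–B4, B4–B5, B5–B6
The largest bag has 2 vertices, giving width 1; this decomposition certifies tw(G) ≤ 1. G has an edge, so its treewidth is at least 1. Therefore the treewidth is 1.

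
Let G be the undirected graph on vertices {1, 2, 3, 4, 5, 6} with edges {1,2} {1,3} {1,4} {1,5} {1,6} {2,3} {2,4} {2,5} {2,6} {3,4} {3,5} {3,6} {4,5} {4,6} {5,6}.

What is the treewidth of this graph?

A width-5 tree decomposition is:
Bags: B1 = {1, 2, 3, 4, 5, 6}
Tree: (single bag)
With just one bag of size 6, the width is 6 − 1 = 5, so tw(G) ≤ 5. For the lower bound, the 6 vertices {1, 2, 3, 4, 5, 6} are pairwise adjacent, and any tree decomposition puts a clique entirely inside one bag — forcing width ≥ 5. Combining the bounds, tw(G) = 5.

5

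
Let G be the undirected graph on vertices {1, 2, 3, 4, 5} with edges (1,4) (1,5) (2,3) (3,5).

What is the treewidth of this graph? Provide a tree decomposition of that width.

Treewidth 1.
One such decomposition:
Bags: B1 = {2, 3}  B2 = {3, 5}  B3 = {1, 5}  B4 = {1, 4}
Tree: B1–B2, B2–B3, B3–B4

Every bag has size at most 2, so the width is 2 − 1 = 1 and tw(G) ≤ 1. G has an edge, so its treewidth is at least 1. The upper and lower bounds meet at 1, so that is the treewidth.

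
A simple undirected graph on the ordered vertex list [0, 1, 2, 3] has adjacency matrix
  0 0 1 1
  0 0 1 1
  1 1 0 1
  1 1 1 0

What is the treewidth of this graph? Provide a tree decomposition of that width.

Treewidth 2.
One optimal decomposition is:
Bags: B1 = {1, 2, 3}  B2 = {0, 2, 3}
Tree: B1–B2

Each bag holds 3 vertices, so the decomposition has width 2, which upper-bounds the treewidth. For the lower bound, the 3 vertices {0, 2, 3} are pairwise adjacent, and any tree decomposition puts a clique entirely inside one bag — forcing width ≥ 2. Hence tw(G) = 2 exactly.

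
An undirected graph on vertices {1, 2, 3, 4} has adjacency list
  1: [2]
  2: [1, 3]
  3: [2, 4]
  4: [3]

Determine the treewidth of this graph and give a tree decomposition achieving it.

Each bag holds 2 vertices, so the decomposition has width 1, which upper-bounds the treewidth. G has an edge, so its treewidth is at least 1. Hence tw(G) = 1 exactly.

Treewidth 1.
Bags: B1 = {2, 3}  B2 = {1, 2}  B3 = {3, 4}
Tree: B1–B2, B1–B3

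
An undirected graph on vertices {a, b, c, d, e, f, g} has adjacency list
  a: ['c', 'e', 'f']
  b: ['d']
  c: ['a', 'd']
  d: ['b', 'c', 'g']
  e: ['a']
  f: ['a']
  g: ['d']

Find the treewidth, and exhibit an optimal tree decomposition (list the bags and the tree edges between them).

The largest bag has 2 vertices, giving width 1; this decomposition certifies tw(G) ≤ 1. Since G has at least one edge (e.g. c–d), it is not an edgeless graph, so tw(G) ≥ 1. Therefore the treewidth is 1.

Treewidth 1.
One optimal decomposition is:
Bags: B1 = {c, d}  B2 = {d, g}  B3 = {a, c}  B4 = {a, f}  B5 = {b, d}  B6 = {a, e}
Tree: B1–B2, B1–B3, B3–B4, B2–B5, B4–B6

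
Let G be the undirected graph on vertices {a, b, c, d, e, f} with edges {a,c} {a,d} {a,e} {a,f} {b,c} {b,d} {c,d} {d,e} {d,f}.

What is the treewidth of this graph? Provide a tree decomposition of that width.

Treewidth 2.
Bags: B1 = {a, c, d}  B2 = {a, d, e}  B3 = {b, c, d}  B4 = {a, d, f}
Tree: B1–B2, B1–B3, B2–B4

The largest bag has 3 vertices, giving width 2; this decomposition certifies tw(G) ≤ 2. On the other hand G contains the 3-clique {a, d, e}. A clique must lie in a single bag of any decomposition, so no decomposition can have width below 2. Hence tw(G) = 2 exactly.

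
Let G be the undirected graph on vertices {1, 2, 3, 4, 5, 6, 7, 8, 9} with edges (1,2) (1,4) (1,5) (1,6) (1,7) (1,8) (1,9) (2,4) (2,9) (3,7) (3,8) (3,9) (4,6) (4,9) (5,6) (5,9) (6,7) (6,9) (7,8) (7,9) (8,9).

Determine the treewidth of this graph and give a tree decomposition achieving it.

Every bag has size at most 4, so the width is 4 − 1 = 3 and tw(G) ≤ 3. On the other hand G contains the 4-clique {1, 7, 8, 9}. A clique must lie in a single bag of any decomposition, so no decomposition can have width below 3. Combining the bounds, tw(G) = 3.

Treewidth 3.
Bags: B1 = {1, 7, 8, 9}  B2 = {1, 6, 7, 9}  B3 = {1, 4, 6, 9}  B4 = {1, 2, 4, 9}  B5 = {3, 7, 8, 9}  B6 = {1, 5, 6, 9}
Tree: B1–B2, B2–B3, B3–B4, B1–B5, B3–B6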